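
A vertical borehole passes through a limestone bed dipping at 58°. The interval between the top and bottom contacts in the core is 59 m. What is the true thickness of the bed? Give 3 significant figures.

True thickness t = h · cos(dip) = 59 × cos 58°
t = 59 × 0.5299 = 31.265 m

31.3 m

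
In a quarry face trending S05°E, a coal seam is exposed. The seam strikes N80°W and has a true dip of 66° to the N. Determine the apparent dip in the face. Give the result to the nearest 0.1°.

The strike is N80°W and the section trends S05°E; the acute angle between them is β = 75°.
tan(apparent dip) = tan 66° · sin 75° = 2.1695
apparent dip = arctan 2.1695 = 65.25°

65.3°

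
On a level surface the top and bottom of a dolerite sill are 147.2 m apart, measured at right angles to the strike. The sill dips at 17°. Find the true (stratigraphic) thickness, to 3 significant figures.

True thickness t = w · sin(dip) = 147.2 × sin 17°
t = 147.2 × 0.2924 = 43.037 m

43.0 m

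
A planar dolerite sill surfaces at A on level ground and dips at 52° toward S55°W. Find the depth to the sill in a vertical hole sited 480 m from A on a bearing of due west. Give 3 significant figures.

503 m

The hole lies 35° from the dip direction, so the down-dip offset is 480 × cos 35° = 393.19 m.
Depth = down-dip offset × tan(dip) = 393.19 × tan 52° = 393.19 × 1.2799
Depth = 503.26 m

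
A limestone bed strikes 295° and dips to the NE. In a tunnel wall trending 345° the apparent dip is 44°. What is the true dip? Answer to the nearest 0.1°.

The section is 50° from the strike.
tan(true dip) = tan 44° / sin 50° = 1.2606
true dip = arctan 1.2606 = 51.58°

51.6°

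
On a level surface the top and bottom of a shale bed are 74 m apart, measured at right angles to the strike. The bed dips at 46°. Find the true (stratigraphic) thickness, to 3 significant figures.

53.2 m

True thickness t = w · sin(dip) = 74 × sin 46°
t = 74 × 0.7193 = 53.231 m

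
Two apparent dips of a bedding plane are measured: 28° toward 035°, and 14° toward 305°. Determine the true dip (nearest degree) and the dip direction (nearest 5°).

true dip 30°, dip direction 010°

Represent each trace as a vector plunging at its apparent dip toward its trend (east-north-up frame): v₁ = (0.506, 0.723, -0.469), v₂ = (-0.795, 0.557, -0.242).
Cross product v₁ × v₂ gives the pole to the plane: n ∝ (0.086, 0.496, 0.857).
tan δ = √(n_x²+n_y²)/n_z = 0.503/0.857, so δ = 30.4°.
Dip direction = azimuth of (n_x, n_y) = atan2(0.086, 0.496) = 10°.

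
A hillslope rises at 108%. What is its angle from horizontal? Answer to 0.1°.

tan θ = 108/100 = 1.0800
θ = arctan(1.0800) = 47.20°

47.2°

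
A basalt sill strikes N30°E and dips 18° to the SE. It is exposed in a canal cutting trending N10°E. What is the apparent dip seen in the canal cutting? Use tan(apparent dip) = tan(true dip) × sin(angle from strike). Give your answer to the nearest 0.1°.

6.3°

The strike is N30°E and the section trends N10°E; the acute angle between them is β = 20°.
tan α = tan 18° × sin 20° = 0.3249 × 0.3420 = 0.1111
α = arctan(0.1111) = 6.34°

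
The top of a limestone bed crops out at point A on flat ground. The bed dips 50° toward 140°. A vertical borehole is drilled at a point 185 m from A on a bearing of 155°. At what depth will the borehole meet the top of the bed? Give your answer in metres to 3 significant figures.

The hole lies 15° from the dip direction, so the down-dip offset is 185 × cos 15° = 178.70 m.
Depth = down-dip offset × tan(dip) = 178.70 × tan 50° = 178.70 × 1.1918
Depth = 212.96 m

213 m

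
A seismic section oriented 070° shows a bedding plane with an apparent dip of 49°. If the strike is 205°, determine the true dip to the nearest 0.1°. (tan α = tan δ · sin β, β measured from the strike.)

58.4°

β = acute angle between strike 205° and section 070° = 45°.
tan(true dip) = tan 49° / sin 45° = 1.6269
true dip = arctan 1.6269 = 58.42°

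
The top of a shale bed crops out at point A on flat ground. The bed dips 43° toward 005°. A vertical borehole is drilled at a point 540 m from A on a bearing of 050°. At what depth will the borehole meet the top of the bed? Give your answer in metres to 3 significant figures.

The hole lies 45° from the dip direction, so the down-dip offset is 540 × cos 45° = 381.84 m.
Depth = down-dip offset × tan(dip) = 381.84 × tan 43° = 381.84 × 0.9325
Depth = 356.07 m

356 m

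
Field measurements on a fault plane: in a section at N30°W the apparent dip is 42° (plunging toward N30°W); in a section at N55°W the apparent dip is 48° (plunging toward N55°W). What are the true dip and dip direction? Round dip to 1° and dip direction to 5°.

Represent each trace as a vector plunging at its apparent dip toward its trend (east-north-up frame): v₁ = (-0.372, 0.644, -0.669), v₂ = (-0.548, 0.384, -0.743).
n = v₁ × v₂ = (-0.221, 0.091, 0.210) (taken with n_z > 0).
tan δ = √(n_x²+n_y²)/n_z = 0.239/0.210, so δ = 48.7°.
The horizontal component of n points toward azimuth atan2(n_x, n_y) = 292°, the dip direction.

true dip 49°, dip direction 290°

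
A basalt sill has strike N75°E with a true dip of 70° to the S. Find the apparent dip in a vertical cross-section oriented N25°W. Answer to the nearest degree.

Angle between strike (N75°E) and section (N25°W): β = 80°.
tan α = tan 70° × sin 80° = 2.7475 × 0.9848 = 2.7057
apparent dip = arctan 2.7057 = 69.72°

70°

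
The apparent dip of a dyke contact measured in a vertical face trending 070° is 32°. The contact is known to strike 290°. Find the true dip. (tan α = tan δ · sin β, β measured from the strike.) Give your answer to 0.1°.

44.2°

β = acute angle between strike 290° and section 070° = 40°.
tan(true dip) = tan 32° / sin 40° = 0.9721
true dip = arctan 0.9721 = 44.19°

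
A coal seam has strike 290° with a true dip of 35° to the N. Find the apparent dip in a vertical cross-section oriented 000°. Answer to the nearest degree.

Angle between strike (290°) and section (000°): β = 70°.
tan(apparent dip) = tan 35° · sin 70° = 0.6580
α = arctan(0.6580) = 33.34°

33°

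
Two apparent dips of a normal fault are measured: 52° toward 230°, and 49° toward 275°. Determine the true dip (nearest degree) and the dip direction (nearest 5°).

true dip 53°, dip direction 245°

Represent each trace as a vector plunging at its apparent dip toward its trend (east-north-up frame): v₁ = (-0.472, -0.396, -0.788), v₂ = (-0.654, 0.057, -0.755).
n = v₁ × v₂ = (-0.344, -0.159, 0.286) (taken with n_z > 0).
Dip δ = arctan(|n_h|/n_z) = arctan(0.379/0.286) = 53.0°.
Dip direction = atan2(-0.344, -0.159) = 245° (azimuth of n's horizontal projection).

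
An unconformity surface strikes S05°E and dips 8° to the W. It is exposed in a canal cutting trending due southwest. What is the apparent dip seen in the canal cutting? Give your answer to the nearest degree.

Angle between strike (S05°E) and section (due southwest): β = 50°.
tan α = tan 8° × sin 50° = 0.1405 × 0.7660 = 0.1077
apparent dip = arctan 0.1077 = 6.14°

6°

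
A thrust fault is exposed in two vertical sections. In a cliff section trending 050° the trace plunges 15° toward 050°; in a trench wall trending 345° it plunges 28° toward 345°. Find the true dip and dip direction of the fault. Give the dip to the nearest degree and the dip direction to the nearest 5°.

Represent each trace as a vector plunging at its apparent dip toward its trend (east-north-up frame): v₁ = (0.740, 0.621, -0.259), v₂ = (-0.229, 0.853, -0.469).
The plane normal is n = v₁ × v₂ ∝ (-0.071, 0.407, 0.773).
Dip δ = arctan(|n_h|/n_z) = arctan(0.413/0.773) = 28.1°.
Dip direction = azimuth of (n_x, n_y) = atan2(-0.071, 0.407) = 350°.

true dip 28°, dip direction 350°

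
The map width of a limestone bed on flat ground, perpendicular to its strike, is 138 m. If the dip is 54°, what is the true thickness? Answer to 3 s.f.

112 m

True thickness t = w · sin(dip) = 138 × sin 54°
t = 138 × 0.8090 = 111.644 m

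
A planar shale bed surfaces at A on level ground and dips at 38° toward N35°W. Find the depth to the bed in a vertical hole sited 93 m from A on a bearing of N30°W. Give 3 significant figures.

72.4 m

The hole lies 5° from the dip direction, so the down-dip offset is 93 × cos 5° = 92.65 m.
Depth = down-dip offset × tan(dip) = 92.65 × tan 38° = 92.65 × 0.7813
Depth = 72.38 m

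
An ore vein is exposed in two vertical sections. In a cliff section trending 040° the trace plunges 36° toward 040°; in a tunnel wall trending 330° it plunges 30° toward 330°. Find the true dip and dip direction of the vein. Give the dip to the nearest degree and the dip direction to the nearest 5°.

true dip 39°, dip direction 015°

Represent each trace as a vector plunging at its apparent dip toward its trend (east-north-up frame): v₁ = (0.520, 0.620, -0.588), v₂ = (-0.433, 0.750, -0.500).
Cross product v₁ × v₂ gives the pole to the plane: n ∝ (0.131, 0.515, 0.658).
Dip δ = arctan(|n_h|/n_z) = arctan(0.531/0.658) = 38.9°.
Dip direction = atan2(0.131, 0.515) = 14° (azimuth of n's horizontal projection).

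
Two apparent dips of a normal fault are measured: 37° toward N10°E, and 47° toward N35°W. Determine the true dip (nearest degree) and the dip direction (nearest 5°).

true dip 47°, dip direction 325°

The two traces are lines in the plane: v₁ = (sin 10°·cos 37°, cos 10°·cos 37°, −sin 37°), v₂ = (sin 325°·cos 47°, cos 325°·cos 47°, −sin 47°).
Cross product v₁ × v₂ gives the pole to the plane: n ∝ (-0.239, 0.337, 0.385).
True dip = arccos(n_z / |n|) = arccos(0.6820) = 47.0°.
Dip direction = azimuth of (n_x, n_y) = atan2(-0.239, 0.337) = 325°.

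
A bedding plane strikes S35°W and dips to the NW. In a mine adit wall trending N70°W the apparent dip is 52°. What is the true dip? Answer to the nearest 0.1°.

53.0°

β = acute angle between strike S35°W and section N70°W = 75°.
tan δ = tan α / sin β = tan 52° / sin 75° = 1.2799 / 0.9659 = 1.3251
δ = arctan(1.3251) = 52.96°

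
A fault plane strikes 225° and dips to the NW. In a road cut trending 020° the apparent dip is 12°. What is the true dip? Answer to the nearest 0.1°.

26.7°

β = acute angle between strike 225° and section 020° = 25°.
tan(true dip) = tan 12° / sin 25° = 0.5030
δ = arctan(0.5030) = 26.70°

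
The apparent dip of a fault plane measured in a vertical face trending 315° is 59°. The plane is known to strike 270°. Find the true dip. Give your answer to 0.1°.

The section is 45° from the strike.
tan δ = tan α / sin β = tan 59° / sin 45° = 1.6643 / 0.7071 = 2.3536
δ = arctan(2.3536) = 66.98°

67.0°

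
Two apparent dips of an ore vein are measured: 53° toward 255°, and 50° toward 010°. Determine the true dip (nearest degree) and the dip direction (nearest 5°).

Each apparent-dip line lies in the plane. As unit vectors (x east, y north, z up), v₁ plunges 53°→255° and v₂ plunges 50°→010°.
The plane normal is n = v₁ × v₂ ∝ (-0.625, 0.534, 0.351).
tan δ = √(n_x²+n_y²)/n_z = 0.822/0.351, so δ = 66.9°.
Dip direction = azimuth of (n_x, n_y) = atan2(-0.625, 0.534) = 311°.

true dip 67°, dip direction 310°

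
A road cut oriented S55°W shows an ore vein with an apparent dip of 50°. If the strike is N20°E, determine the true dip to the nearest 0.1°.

64.3°

The section is 35° from the strike.
tan δ = tan α / sin β = tan 50° / sin 35° = 1.1918 / 0.5736 = 2.0778
δ = arctan(2.0778) = 64.30°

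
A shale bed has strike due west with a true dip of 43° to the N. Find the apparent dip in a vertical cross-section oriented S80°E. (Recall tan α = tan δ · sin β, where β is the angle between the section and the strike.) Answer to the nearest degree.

Angle between strike (due west) and section (S80°E): β = 10°.
tan(apparent dip) = tan 43° · sin 10° = 0.1619
apparent dip = arctan 0.1619 = 9.20°

9°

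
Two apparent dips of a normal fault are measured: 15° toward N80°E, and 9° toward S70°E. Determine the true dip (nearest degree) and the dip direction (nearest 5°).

true dip 17°, dip direction 050°

Represent each trace as a vector plunging at its apparent dip toward its trend (east-north-up frame): v₁ = (0.951, 0.168, -0.259), v₂ = (0.928, -0.338, -0.156).
The plane normal is n = v₁ × v₂ ∝ (0.114, 0.091, 0.477).
tan δ = √(n_x²+n_y²)/n_z = 0.146/0.477, so δ = 17.0°.
Dip direction = atan2(0.114, 0.091) = 51° (azimuth of n's horizontal projection).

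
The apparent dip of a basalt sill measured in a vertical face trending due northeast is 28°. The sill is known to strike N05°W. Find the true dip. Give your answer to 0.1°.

The section is 50° from the strike.
tan(true dip) = tan 28° / sin 50° = 0.6941
δ = arctan(0.6941) = 34.76°

34.8°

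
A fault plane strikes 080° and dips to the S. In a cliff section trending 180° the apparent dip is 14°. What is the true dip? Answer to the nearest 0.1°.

14.2°

The section is 80° from the strike.
tan δ = tan α / sin β = tan 14° / sin 80° = 0.2493 / 0.9848 = 0.2532
true dip = arctan 0.2532 = 14.21°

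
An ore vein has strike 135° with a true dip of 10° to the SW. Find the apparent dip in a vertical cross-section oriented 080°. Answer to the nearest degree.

Angle between strike (135°) and section (080°): β = 55°.
tan α = tan 10° × sin 55° = 0.1763 × 0.8192 = 0.1444
α = arctan(0.1444) = 8.22°

8°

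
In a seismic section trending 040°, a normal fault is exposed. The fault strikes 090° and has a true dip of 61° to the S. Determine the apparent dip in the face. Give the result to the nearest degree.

The section lies 50° from the strike.
tan α = tan 61° × sin 50° = 1.8040 × 0.7660 = 1.3820
apparent dip = arctan 1.3820 = 54.11°

54°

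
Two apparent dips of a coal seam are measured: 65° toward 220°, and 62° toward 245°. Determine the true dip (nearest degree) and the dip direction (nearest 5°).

true dip 65°, dip direction 215°

Each apparent-dip line lies in the plane. As unit vectors (x east, y north, z up), v₁ plunges 65°→220° and v₂ plunges 62°→245°.
Cross product v₁ × v₂ gives the pole to the plane: n ∝ (-0.106, -0.146, 0.084).
tan δ = √(n_x²+n_y²)/n_z = 0.180/0.084, so δ = 65.1°.
Dip direction = atan2(-0.106, -0.146) = 216° (azimuth of n's horizontal projection).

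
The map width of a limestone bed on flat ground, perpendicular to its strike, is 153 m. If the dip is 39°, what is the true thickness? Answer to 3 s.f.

True thickness t = w · sin(dip) = 153 × sin 39°
t = 153 × 0.6293 = 96.286 m

96.3 m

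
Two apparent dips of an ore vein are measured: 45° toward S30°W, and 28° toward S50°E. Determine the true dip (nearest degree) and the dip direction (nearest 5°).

true dip 47°, dip direction 190°

Each apparent-dip line lies in the plane. As unit vectors (x east, y north, z up), v₁ plunges 45°→S30°W and v₂ plunges 28°→S50°E.
n = v₁ × v₂ = (-0.114, -0.644, 0.615) (taken with n_z > 0).
tan δ = √(n_x²+n_y²)/n_z = 0.654/0.615, so δ = 46.8°.
Dip direction = atan2(-0.114, -0.644) = 190° (azimuth of n's horizontal projection).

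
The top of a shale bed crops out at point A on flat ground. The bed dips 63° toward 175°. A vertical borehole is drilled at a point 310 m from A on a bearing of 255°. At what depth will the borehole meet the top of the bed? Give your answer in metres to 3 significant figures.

106 m

The hole lies 80° from the dip direction, so the down-dip offset is 310 × cos 80° = 53.83 m.
Depth = down-dip offset × tan(dip) = 53.83 × tan 63° = 53.83 × 1.9626
Depth = 105.65 m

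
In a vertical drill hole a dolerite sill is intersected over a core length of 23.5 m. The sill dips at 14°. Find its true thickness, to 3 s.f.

True thickness t = h · cos(dip) = 23.5 × cos 14°
t = 23.5 × 0.9703 = 22.802 m

22.8 m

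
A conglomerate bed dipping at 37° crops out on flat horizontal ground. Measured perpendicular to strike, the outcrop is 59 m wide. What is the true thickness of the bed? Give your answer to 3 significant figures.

35.5 m

True thickness t = w · sin(dip) = 59 × sin 37°
t = 59 × 0.6018 = 35.507 m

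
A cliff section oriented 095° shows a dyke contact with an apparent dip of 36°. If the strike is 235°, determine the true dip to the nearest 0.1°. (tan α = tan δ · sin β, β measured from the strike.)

β = acute angle between strike 235° and section 095° = 40°.
tan δ = tan α / sin β = tan 36° / sin 40° = 0.7265 / 0.6428 = 1.1303
δ = arctan(1.1303) = 48.50°

48.5°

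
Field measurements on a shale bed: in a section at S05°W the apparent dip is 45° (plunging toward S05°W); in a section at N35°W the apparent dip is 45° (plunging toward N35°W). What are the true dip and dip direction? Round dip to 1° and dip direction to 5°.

Each apparent-dip line lies in the plane. As unit vectors (x east, y north, z up), v₁ plunges 45°→S05°W and v₂ plunges 45°→N35°W.
The plane normal is n = v₁ × v₂ ∝ (-0.908, -0.243, 0.321).
tan δ = √(n_x²+n_y²)/n_z = 0.940/0.321, so δ = 71.1°.
The horizontal component of n points toward azimuth atan2(n_x, n_y) = 255°, the dip direction.

true dip 71°, dip direction 255°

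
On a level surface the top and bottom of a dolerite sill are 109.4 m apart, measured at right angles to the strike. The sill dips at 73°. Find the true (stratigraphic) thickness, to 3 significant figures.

True thickness t = w · sin(dip) = 109.4 × sin 73°
t = 109.4 × 0.9563 = 104.620 m

105 m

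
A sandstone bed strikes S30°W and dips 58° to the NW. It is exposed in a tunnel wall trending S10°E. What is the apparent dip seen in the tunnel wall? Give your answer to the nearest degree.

The section lies 40° from the strike.
tan(apparent dip) = tan 58° · sin 40° = 1.0287
α = arctan(1.0287) = 45.81°

46°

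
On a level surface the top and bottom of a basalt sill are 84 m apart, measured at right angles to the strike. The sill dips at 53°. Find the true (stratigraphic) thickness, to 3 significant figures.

67.1 m

True thickness t = w · sin(dip) = 84 × sin 53°
t = 84 × 0.7986 = 67.085 m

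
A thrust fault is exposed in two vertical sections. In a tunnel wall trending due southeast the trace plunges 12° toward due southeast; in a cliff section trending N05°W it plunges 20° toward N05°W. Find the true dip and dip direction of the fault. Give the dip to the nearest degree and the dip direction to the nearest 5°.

The two traces are lines in the plane: v₁ = (sin 135°·cos 12°, cos 135°·cos 12°, −sin 12°), v₂ = (sin 355°·cos 20°, cos 355°·cos 20°, −sin 20°).
Cross product v₁ × v₂ gives the pole to the plane: n ∝ (0.431, 0.254, 0.591).
True dip = arccos(n_z / |n|) = arccos(0.7632) = 40.3°.
The horizontal component of n points toward azimuth atan2(n_x, n_y) = 60°, the dip direction.

true dip 40°, dip direction 060°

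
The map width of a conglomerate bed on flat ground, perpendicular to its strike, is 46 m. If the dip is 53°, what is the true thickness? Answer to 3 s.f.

True thickness t = w · sin(dip) = 46 × sin 53°
t = 46 × 0.7986 = 36.737 m

36.7 m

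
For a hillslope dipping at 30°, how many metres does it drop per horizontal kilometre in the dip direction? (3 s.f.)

577 m

drop per km = 1000 × tan 30° = 1000 × 0.5774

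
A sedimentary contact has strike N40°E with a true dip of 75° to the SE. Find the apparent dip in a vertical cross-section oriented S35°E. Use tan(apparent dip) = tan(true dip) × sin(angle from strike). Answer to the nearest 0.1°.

74.5°

The strike is N40°E and the section trends S35°E; the acute angle between them is β = 75°.
tan α = tan 75° × sin 75° = 3.7321 × 0.9659 = 3.6049
α = arctan(3.6049) = 74.50°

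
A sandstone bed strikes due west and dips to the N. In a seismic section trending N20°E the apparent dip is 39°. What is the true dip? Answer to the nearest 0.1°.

40.8°

β = acute angle between strike due west and section N20°E = 70°.
tan δ = tan α / sin β = tan 39° / sin 70° = 0.8098 / 0.9397 = 0.8618
δ = arctan(0.8618) = 40.75°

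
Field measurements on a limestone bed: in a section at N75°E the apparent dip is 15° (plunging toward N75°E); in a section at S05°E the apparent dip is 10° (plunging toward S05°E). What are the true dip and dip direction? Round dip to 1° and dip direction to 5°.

true dip 19°, dip direction 115°

Represent each trace as a vector plunging at its apparent dip toward its trend (east-north-up frame): v₁ = (0.933, 0.250, -0.259), v₂ = (0.086, -0.981, -0.174).
n = v₁ × v₂ = (0.297, -0.140, 0.937) (taken with n_z > 0).
True dip = arccos(n_z / |n|) = arccos(0.9436) = 19.3°.
Dip direction = azimuth of (n_x, n_y) = atan2(0.297, -0.140) = 115°.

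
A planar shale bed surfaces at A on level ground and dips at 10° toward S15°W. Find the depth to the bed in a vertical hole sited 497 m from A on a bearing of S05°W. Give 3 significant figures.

The hole lies 10° from the dip direction, so the down-dip offset is 497 × cos 10° = 489.45 m.
Depth = down-dip offset × tan(dip) = 489.45 × tan 10° = 489.45 × 0.1763
Depth = 86.30 m

86.3 m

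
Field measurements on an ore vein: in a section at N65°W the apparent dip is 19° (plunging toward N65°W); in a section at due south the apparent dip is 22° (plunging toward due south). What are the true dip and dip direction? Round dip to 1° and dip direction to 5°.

Each apparent-dip line lies in the plane. As unit vectors (x east, y north, z up), v₁ plunges 19°→N65°W and v₂ plunges 22°→due south.
n = v₁ × v₂ = (-0.452, -0.321, 0.795) (taken with n_z > 0).
Dip δ = arctan(|n_h|/n_z) = arctan(0.554/0.795) = 34.9°.
The horizontal component of n points toward azimuth atan2(n_x, n_y) = 235°, the dip direction.

true dip 35°, dip direction 235°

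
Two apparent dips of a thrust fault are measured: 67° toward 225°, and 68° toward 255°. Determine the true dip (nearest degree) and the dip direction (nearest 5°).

The two traces are lines in the plane: v₁ = (sin 225°·cos 67°, cos 225°·cos 67°, −sin 67°), v₂ = (sin 255°·cos 68°, cos 255°·cos 68°, −sin 68°).
n = v₁ × v₂ = (-0.167, -0.077, 0.073) (taken with n_z > 0).
True dip = arccos(n_z / |n|) = arccos(0.3700) = 68.3°.
Dip direction = azimuth of (n_x, n_y) = atan2(-0.167, -0.077) = 245°.

true dip 68°, dip direction 245°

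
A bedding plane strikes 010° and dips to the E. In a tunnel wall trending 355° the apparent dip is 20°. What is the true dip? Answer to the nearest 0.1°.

54.6°

β = acute angle between strike 010° and section 355° = 15°.
tan(true dip) = tan 20° / sin 15° = 1.4063
true dip = arctan 1.4063 = 54.58°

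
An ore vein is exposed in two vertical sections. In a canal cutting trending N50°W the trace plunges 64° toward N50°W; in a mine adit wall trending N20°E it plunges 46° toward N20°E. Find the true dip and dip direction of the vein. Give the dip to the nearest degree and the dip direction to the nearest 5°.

Represent each trace as a vector plunging at its apparent dip toward its trend (east-north-up frame): v₁ = (-0.336, 0.282, -0.899), v₂ = (0.238, 0.653, -0.719).
The plane normal is n = v₁ × v₂ ∝ (-0.384, 0.455, 0.286).
Dip δ = arctan(|n_h|/n_z) = arctan(0.595/0.286) = 64.3°.
The horizontal component of n points toward azimuth atan2(n_x, n_y) = 320°, the dip direction.

true dip 64°, dip direction 320°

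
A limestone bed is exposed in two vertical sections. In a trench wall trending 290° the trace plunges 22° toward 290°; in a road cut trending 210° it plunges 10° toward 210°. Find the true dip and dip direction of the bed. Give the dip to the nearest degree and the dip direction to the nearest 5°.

Each apparent-dip line lies in the plane. As unit vectors (x east, y north, z up), v₁ plunges 22°→290° and v₂ plunges 10°→210°.
The plane normal is n = v₁ × v₂ ∝ (-0.375, 0.033, 0.899).
tan δ = √(n_x²+n_y²)/n_z = 0.376/0.899, so δ = 22.7°.
Dip direction = atan2(-0.375, 0.033) = 275° (azimuth of n's horizontal projection).

true dip 23°, dip direction 275°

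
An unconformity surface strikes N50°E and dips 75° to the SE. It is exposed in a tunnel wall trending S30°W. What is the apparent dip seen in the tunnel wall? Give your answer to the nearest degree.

The section lies 20° from the strike.
tan α = tan 75° × sin 20° = 3.7321 × 0.3420 = 1.2764
α = arctan(1.2764) = 51.92°

52°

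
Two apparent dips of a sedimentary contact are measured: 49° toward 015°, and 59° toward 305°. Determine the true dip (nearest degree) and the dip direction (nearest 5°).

true dip 61°, dip direction 325°

The two traces are lines in the plane: v₁ = (sin 15°·cos 49°, cos 15°·cos 49°, −sin 49°), v₂ = (sin 305°·cos 59°, cos 305°·cos 59°, −sin 59°).
The plane normal is n = v₁ × v₂ ∝ (-0.320, 0.464, 0.318).
tan δ = √(n_x²+n_y²)/n_z = 0.564/0.318, so δ = 60.6°.
Dip direction = atan2(-0.320, 0.464) = 325° (azimuth of n's horizontal projection).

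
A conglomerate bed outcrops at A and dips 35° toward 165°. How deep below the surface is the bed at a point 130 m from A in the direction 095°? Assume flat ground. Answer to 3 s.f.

31.1 m

The hole lies 70° from the dip direction, so the down-dip offset is 130 × cos 70° = 44.46 m.
Depth = down-dip offset × tan(dip) = 44.46 × tan 35° = 44.46 × 0.7002
Depth = 31.13 m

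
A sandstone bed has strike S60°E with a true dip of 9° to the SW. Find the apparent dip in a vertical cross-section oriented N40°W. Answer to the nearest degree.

The strike is S60°E and the section trends N40°W; the acute angle between them is β = 20°.
tan(apparent dip) = tan 9° · sin 20° = 0.0542
α = arctan(0.0542) = 3.10°

3°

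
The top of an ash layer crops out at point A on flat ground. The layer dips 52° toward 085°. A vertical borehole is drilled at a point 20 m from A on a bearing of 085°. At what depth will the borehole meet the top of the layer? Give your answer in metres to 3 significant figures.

The hole is directly down-dip from the outcrop, so the down-dip offset is 20 m.
Depth = down-dip offset × tan(dip) = 20.00 × tan 52° = 20.00 × 1.2799
Depth = 25.60 m

25.6 m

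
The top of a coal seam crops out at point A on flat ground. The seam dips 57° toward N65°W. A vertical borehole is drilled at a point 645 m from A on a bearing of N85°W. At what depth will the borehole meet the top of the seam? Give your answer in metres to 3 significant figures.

933 m

The hole lies 20° from the dip direction, so the down-dip offset is 645 × cos 20° = 606.10 m.
Depth = down-dip offset × tan(dip) = 606.10 × tan 57° = 606.10 × 1.5399
Depth = 933.31 m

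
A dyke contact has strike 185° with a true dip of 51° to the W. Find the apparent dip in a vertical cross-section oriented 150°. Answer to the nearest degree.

The section lies 35° from the strike.
tan(apparent dip) = tan 51° · sin 35° = 0.7083
α = arctan(0.7083) = 35.31°

35°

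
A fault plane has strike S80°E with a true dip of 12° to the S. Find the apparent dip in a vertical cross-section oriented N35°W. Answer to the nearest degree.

9°

Angle between strike (S80°E) and section (N35°W): β = 45°.
tan(apparent dip) = tan 12° · sin 45° = 0.1503
α = arctan(0.1503) = 8.55°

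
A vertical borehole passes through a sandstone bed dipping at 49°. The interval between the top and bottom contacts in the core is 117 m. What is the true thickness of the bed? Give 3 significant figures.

76.8 m

True thickness t = h · cos(dip) = 117 × cos 49°
t = 117 × 0.6561 = 76.759 m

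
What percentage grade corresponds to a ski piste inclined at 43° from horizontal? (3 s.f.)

grade % = 100 × tan 43° = 100 × 0.9325

93.3%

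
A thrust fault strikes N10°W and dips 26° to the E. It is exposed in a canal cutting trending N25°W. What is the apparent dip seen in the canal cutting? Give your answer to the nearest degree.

7°

The section lies 15° from the strike.
tan α = tan 26° × sin 15° = 0.4877 × 0.2588 = 0.1262
α = arctan(0.1262) = 7.19°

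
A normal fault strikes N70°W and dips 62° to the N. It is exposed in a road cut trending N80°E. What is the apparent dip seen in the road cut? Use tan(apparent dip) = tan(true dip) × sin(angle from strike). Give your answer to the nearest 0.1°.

The section lies 30° from the strike.
tan α = tan 62° × sin 30° = 1.8807 × 0.5000 = 0.9404
α = arctan(0.9404) = 43.24°

43.2°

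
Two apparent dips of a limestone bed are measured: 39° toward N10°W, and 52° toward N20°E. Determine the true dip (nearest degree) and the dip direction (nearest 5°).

The two traces are lines in the plane: v₁ = (sin 350°·cos 39°, cos 350°·cos 39°, −sin 39°), v₂ = (sin 20°·cos 52°, cos 20°·cos 52°, −sin 52°).
Cross product v₁ × v₂ gives the pole to the plane: n ∝ (0.239, 0.239, 0.239).
True dip = arccos(n_z / |n|) = arccos(0.5778) = 54.7°.
Dip direction = azimuth of (n_x, n_y) = atan2(0.239, 0.239) = 45°.

true dip 55°, dip direction 045°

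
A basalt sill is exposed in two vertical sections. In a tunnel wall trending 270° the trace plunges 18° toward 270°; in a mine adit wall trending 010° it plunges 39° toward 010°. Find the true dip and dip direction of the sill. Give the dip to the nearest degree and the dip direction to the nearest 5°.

true dip 43°, dip direction 340°

Represent each trace as a vector plunging at its apparent dip toward its trend (east-north-up frame): v₁ = (-0.951, -0.000, -0.309), v₂ = (0.135, 0.765, -0.629).
The plane normal is n = v₁ × v₂ ∝ (-0.237, 0.640, 0.728).
Dip δ = arctan(|n_h|/n_z) = arctan(0.683/0.728) = 43.2°.
Dip direction = azimuth of (n_x, n_y) = atan2(-0.237, 0.640) = 340°.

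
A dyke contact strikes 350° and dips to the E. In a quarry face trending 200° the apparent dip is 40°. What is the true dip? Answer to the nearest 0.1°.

59.2°

The section is 30° from the strike.
tan(true dip) = tan 40° / sin 30° = 1.6782
δ = arctan(1.6782) = 59.21°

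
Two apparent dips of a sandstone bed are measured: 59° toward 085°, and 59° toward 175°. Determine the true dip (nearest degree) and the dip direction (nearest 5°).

Each apparent-dip line lies in the plane. As unit vectors (x east, y north, z up), v₁ plunges 59°→085° and v₂ plunges 59°→175°.
n = v₁ × v₂ = (0.478, -0.401, 0.265) (taken with n_z > 0).
tan δ = √(n_x²+n_y²)/n_z = 0.624/0.265, so δ = 67.0°.
Dip direction = azimuth of (n_x, n_y) = atan2(0.478, -0.401) = 130°.

true dip 67°, dip direction 130°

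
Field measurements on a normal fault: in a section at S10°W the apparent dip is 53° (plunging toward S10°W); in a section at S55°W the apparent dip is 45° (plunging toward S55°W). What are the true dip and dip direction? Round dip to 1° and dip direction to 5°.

true dip 53°, dip direction 195°

The two traces are lines in the plane: v₁ = (sin 190°·cos 53°, cos 190°·cos 53°, −sin 53°), v₂ = (sin 235°·cos 45°, cos 235°·cos 45°, −sin 45°).
Cross product v₁ × v₂ gives the pole to the plane: n ∝ (-0.095, -0.389, 0.301).
Dip δ = arctan(|n_h|/n_z) = arctan(0.400/0.301) = 53.1°.
The horizontal component of n points toward azimuth atan2(n_x, n_y) = 194°, the dip direction.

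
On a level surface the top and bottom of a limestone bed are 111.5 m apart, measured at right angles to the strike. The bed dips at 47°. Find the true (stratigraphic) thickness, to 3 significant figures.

81.5 m

True thickness t = w · sin(dip) = 111.5 × sin 47°
t = 111.5 × 0.7314 = 81.546 m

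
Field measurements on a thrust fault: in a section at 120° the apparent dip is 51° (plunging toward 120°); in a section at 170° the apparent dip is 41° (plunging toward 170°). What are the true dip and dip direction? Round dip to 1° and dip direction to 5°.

The two traces are lines in the plane: v₁ = (sin 120°·cos 51°, cos 120°·cos 51°, −sin 51°), v₂ = (sin 170°·cos 41°, cos 170°·cos 41°, −sin 41°).
n = v₁ × v₂ = (0.371, -0.256, 0.364) (taken with n_z > 0).
True dip = arccos(n_z / |n|) = arccos(0.6281) = 51.1°.
Dip direction = atan2(0.371, -0.256) = 125° (azimuth of n's horizontal projection).

true dip 51°, dip direction 125°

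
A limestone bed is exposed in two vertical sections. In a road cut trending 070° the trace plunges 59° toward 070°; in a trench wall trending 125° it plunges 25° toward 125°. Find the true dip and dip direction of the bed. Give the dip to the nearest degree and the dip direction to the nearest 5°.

Each apparent-dip line lies in the plane. As unit vectors (x east, y north, z up), v₁ plunges 59°→070° and v₂ plunges 25°→125°.
The plane normal is n = v₁ × v₂ ∝ (0.520, 0.432, 0.382).
Dip δ = arctan(|n_h|/n_z) = arctan(0.676/0.382) = 60.5°.
Dip direction = atan2(0.520, 0.432) = 50° (azimuth of n's horizontal projection).

true dip 61°, dip direction 050°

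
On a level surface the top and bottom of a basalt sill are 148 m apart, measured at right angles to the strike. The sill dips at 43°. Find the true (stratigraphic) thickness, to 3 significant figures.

101 m

True thickness t = w · sin(dip) = 148 × sin 43°
t = 148 × 0.6820 = 100.936 m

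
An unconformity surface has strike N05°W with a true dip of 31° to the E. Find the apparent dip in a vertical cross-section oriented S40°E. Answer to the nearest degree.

The section lies 35° from the strike.
tan α = tan 31° × sin 35° = 0.6009 × 0.5736 = 0.3446
apparent dip = arctan 0.3446 = 19.02°

19°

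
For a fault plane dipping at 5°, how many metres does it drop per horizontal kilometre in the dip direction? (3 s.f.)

drop per km = 1000 × tan 5° = 1000 × 0.0875

87.5 m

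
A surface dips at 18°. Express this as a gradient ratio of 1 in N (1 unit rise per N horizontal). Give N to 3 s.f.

1 : N means tan θ = 1/N, so N = 1/tan 18° = 1/0.3249

1 in 3.08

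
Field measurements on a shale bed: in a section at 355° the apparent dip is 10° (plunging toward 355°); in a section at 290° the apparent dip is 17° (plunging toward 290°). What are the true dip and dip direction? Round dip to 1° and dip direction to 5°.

Each apparent-dip line lies in the plane. As unit vectors (x east, y north, z up), v₁ plunges 10°→355° and v₂ plunges 17°→290°.
The plane normal is n = v₁ × v₂ ∝ (-0.230, 0.131, 0.854).
True dip = arccos(n_z / |n|) = arccos(0.9551) = 17.2°.
Dip direction = atan2(-0.230, 0.131) = 300° (azimuth of n's horizontal projection).

true dip 17°, dip direction 300°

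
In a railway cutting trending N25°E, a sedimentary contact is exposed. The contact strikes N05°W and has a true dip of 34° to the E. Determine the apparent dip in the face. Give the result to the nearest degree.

19°

The section lies 30° from the strike.
tan(apparent dip) = tan 34° · sin 30° = 0.3373
α = arctan(0.3373) = 18.64°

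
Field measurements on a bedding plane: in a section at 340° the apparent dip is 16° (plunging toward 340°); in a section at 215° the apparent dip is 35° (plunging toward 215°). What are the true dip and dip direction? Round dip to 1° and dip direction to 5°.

true dip 48°, dip direction 265°

Represent each trace as a vector plunging at its apparent dip toward its trend (east-north-up frame): v₁ = (-0.329, 0.903, -0.276), v₂ = (-0.470, -0.671, -0.574).
The plane normal is n = v₁ × v₂ ∝ (-0.703, -0.059, 0.645).
Dip δ = arctan(|n_h|/n_z) = arctan(0.706/0.645) = 47.6°.
The horizontal component of n points toward azimuth atan2(n_x, n_y) = 265°, the dip direction.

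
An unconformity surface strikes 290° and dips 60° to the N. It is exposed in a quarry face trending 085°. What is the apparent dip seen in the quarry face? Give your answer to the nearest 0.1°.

36.2°

Angle between strike (290°) and section (085°): β = 25°.
tan α = tan 60° × sin 25° = 1.7321 × 0.4226 = 0.7320
α = arctan(0.7320) = 36.20°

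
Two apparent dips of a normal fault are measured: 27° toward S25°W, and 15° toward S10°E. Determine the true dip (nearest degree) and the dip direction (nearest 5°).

The two traces are lines in the plane: v₁ = (sin 205°·cos 27°, cos 205°·cos 27°, −sin 27°), v₂ = (sin 170°·cos 15°, cos 170°·cos 15°, −sin 15°).
The plane normal is n = v₁ × v₂ ∝ (-0.223, -0.174, 0.494).
tan δ = √(n_x²+n_y²)/n_z = 0.282/0.494, so δ = 29.8°.
Dip direction = atan2(-0.223, -0.174) = 232° (azimuth of n's horizontal projection).

true dip 30°, dip direction 230°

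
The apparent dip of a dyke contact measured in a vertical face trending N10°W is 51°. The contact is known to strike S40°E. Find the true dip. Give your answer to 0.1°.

68.0°

The section is 30° from the strike.
tan δ = tan α / sin β = tan 51° / sin 30° = 1.2349 / 0.5000 = 2.4698
δ = arctan(2.4698) = 67.96°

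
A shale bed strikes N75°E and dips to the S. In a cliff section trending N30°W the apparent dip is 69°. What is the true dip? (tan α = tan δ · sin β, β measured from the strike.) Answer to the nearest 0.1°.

β = acute angle between strike N75°E and section N30°W = 75°.
tan(true dip) = tan 69° / sin 75° = 2.6970
δ = arctan(2.6970) = 69.66°

69.7°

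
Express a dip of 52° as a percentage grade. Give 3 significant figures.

128%

grade % = 100 × tan 52° = 100 × 1.2799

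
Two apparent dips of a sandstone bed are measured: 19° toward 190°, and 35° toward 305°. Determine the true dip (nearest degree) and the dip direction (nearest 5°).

Each apparent-dip line lies in the plane. As unit vectors (x east, y north, z up), v₁ plunges 19°→190° and v₂ plunges 35°→305°.
n = v₁ × v₂ = (-0.687, -0.124, 0.702) (taken with n_z > 0).
True dip = arccos(n_z / |n|) = arccos(0.7090) = 44.8°.
Dip direction = atan2(-0.687, -0.124) = 260° (azimuth of n's horizontal projection).

true dip 45°, dip direction 260°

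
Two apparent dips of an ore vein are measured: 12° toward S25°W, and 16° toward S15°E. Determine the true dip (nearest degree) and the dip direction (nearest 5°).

Each apparent-dip line lies in the plane. As unit vectors (x east, y north, z up), v₁ plunges 12°→S25°W and v₂ plunges 16°→S15°E.
The plane normal is n = v₁ × v₂ ∝ (0.051, -0.166, 0.604).
True dip = arccos(n_z / |n|) = arccos(0.9612) = 16.0°.
Dip direction = azimuth of (n_x, n_y) = atan2(0.051, -0.166) = 163°.

true dip 16°, dip direction 165°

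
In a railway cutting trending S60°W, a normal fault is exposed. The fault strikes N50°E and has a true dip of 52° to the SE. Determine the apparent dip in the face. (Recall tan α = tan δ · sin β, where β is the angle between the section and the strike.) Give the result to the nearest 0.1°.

12.5°

The section lies 10° from the strike.
tan(apparent dip) = tan 52° · sin 10° = 0.2223
α = arctan(0.2223) = 12.53°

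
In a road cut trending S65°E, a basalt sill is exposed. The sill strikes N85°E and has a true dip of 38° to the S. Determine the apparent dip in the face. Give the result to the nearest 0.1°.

21.3°

Angle between strike (N85°E) and section (S65°E): β = 30°.
tan α = tan 38° × sin 30° = 0.7813 × 0.5000 = 0.3906
apparent dip = arctan 0.3906 = 21.34°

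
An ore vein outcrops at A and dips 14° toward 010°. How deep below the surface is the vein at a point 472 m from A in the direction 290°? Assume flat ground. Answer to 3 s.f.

The hole lies 80° from the dip direction, so the down-dip offset is 472 × cos 80° = 81.96 m.
Depth = down-dip offset × tan(dip) = 81.96 × tan 14° = 81.96 × 0.2493
Depth = 20.44 m

20.4 m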